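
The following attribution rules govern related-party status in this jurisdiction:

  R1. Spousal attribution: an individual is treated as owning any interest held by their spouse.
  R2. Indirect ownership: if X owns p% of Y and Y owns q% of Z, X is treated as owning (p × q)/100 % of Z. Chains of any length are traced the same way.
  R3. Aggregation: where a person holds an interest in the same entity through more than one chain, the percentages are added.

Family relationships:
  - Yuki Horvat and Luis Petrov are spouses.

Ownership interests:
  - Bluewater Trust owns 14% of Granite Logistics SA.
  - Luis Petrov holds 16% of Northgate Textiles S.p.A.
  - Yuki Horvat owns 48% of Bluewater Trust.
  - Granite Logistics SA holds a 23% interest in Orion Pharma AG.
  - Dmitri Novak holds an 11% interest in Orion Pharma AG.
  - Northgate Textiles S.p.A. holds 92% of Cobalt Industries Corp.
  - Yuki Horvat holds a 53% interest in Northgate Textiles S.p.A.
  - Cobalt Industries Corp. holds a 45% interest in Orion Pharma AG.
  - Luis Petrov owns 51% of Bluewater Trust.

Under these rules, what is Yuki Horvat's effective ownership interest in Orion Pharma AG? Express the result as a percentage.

By spousal attribution (R1), Yuki Horvat is treated as also owning Luis Petrov's interest in Bluewater Trust, giving 48% + 51% = 99%.
By spousal attribution (R1), Yuki Horvat is treated as also owning Luis Petrov's interest in Northgate Textiles S.p.A, giving 53% + 16% = 69%.
Chain via Bluewater Trust → Granite Logistics SA (R2): 99% × 14% × 23% = 3.1878% of Orion Pharma AG.
Chain via Northgate Textiles S.p.A. → Cobalt Industries Corp. (R2): 69% × 92% × 45% = 28.566% of Orion Pharma AG.
Aggregating (R3): 3.1878% + 28.566% = 31.7538%.

31.7538%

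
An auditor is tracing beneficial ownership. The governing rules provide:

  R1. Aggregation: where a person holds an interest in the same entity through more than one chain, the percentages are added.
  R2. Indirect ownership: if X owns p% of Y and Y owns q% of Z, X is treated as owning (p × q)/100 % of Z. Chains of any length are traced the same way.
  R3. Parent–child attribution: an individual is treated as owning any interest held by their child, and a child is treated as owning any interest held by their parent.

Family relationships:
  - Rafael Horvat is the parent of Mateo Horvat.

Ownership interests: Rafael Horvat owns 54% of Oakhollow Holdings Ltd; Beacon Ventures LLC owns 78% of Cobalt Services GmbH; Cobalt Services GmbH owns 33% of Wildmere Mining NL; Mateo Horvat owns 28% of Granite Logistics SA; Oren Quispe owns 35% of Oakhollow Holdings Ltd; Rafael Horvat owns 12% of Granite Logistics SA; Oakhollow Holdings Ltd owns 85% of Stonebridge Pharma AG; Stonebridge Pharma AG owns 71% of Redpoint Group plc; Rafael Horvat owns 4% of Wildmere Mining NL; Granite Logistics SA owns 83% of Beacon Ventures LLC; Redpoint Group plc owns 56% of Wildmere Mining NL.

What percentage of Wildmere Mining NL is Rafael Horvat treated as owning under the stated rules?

30.79552%

By parent–child attribution (R3), Rafael Horvat is treated as also owning Mateo Horvat's interest in Granite Logistics SA, giving 12% + 28% = 40%.
Chain via Oakhollow Holdings Ltd → Stonebridge Pharma AG → Redpoint Group plc (R2): 54% × 85% × 71% × 56% = 18.24984% of Wildmere Mining NL.
Chain via Granite Logistics SA → Beacon Ventures LLC → Cobalt Services GmbH (R2): 40% × 83% × 78% × 33% = 8.54568% of Wildmere Mining NL.
Direct interest in Wildmere Mining NL: 4%.
Aggregating (R1): 18.24984% + 8.54568% + 4% = 30.79552%.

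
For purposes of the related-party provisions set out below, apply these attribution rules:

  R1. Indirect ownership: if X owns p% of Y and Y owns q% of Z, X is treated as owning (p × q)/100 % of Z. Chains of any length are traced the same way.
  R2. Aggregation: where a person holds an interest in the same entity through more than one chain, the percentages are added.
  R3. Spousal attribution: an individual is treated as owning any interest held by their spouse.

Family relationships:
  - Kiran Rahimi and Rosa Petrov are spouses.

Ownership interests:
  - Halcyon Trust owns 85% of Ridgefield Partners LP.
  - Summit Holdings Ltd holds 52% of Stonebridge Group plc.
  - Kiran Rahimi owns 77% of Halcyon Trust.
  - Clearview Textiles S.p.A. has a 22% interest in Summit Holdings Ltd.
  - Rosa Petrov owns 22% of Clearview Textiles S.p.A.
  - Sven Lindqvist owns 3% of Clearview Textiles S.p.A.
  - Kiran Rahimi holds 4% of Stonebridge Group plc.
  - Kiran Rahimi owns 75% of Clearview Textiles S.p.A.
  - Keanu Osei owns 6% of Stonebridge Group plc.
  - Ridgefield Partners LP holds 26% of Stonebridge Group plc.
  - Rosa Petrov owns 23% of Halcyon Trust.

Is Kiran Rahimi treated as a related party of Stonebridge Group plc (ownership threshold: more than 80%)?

By spousal attribution (R3), Kiran Rahimi is treated as also owning Rosa Petrov's interest in Halcyon Trust, giving 77% + 23% = 100%.
By spousal attribution (R3), Kiran Rahimi is treated as also owning Rosa Petrov's interest in Clearview Textiles S.p.A, giving 75% + 22% = 97%.
Chain via Halcyon Trust → Ridgefield Partners LP (R1): 100% × 85% × 26% = 22.1% of Stonebridge Group plc.
Chain via Clearview Textiles S.p.A. → Summit Holdings Ltd (R1): 97% × 22% × 52% = 11.0968% of Stonebridge Group plc.
Direct interest in Stonebridge Group plc: 4%.
Aggregating (R2): 22.1% + 11.0968% + 4% = 37.1968%.
37.1968% does not exceed the 80% threshold, so Kiran is not a related party to Stonebridge Group plc.

No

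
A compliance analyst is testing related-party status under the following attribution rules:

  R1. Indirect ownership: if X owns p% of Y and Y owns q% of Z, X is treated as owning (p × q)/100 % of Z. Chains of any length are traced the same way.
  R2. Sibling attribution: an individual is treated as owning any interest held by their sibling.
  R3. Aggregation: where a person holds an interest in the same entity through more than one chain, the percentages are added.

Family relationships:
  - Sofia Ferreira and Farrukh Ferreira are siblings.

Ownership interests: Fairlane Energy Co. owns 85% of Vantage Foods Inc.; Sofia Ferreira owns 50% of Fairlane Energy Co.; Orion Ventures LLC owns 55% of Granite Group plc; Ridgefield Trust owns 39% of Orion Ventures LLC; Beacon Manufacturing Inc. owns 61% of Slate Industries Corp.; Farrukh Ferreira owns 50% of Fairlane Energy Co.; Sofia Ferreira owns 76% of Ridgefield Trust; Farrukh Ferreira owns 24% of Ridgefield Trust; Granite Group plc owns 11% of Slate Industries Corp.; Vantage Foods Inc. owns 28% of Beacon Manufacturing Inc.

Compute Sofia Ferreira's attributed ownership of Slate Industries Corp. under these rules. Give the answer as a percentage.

By sibling attribution (R2), Sofia Ferreira is treated as also owning Farrukh Ferreira's interest in Ridgefield Trust, giving 76% + 24% = 100%.
By sibling attribution (R2), Sofia Ferreira is treated as also owning Farrukh Ferreira's interest in Fairlane Energy Co, giving 50% + 50% = 100%.
Chain via Ridgefield Trust → Orion Ventures LLC → Granite Group plc (R1): 100% × 39% × 55% × 11% = 2.3595% of Slate Industries Corp.
Chain via Fairlane Energy Co. → Vantage Foods Inc. → Beacon Manufacturing Inc. (R1): 100% × 85% × 28% × 61% = 14.518% of Slate Industries Corp.
Aggregating (R3): 2.3595% + 14.518% = 16.8775%.

16.8775%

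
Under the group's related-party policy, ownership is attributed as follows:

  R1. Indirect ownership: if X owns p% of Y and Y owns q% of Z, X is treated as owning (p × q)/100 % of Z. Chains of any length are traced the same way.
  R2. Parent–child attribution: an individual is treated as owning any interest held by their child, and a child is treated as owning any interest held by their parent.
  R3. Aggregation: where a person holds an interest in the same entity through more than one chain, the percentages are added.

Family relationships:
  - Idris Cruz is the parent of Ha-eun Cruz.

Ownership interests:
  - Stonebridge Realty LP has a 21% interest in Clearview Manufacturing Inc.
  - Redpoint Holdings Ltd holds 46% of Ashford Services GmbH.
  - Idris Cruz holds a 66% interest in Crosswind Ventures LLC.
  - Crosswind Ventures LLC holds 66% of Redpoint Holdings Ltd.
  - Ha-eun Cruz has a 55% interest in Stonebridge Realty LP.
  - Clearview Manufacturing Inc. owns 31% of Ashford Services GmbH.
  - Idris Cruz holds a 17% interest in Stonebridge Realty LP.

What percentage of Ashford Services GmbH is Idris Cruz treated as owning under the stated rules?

24.7248%

By parent–child attribution (R2), Idris Cruz is treated as also owning Ha-eun Cruz's interest in Stonebridge Realty LP, giving 17% + 55% = 72%.
Chain via Crosswind Ventures LLC → Redpoint Holdings Ltd (R1): 66% × 66% × 46% = 20.0376% of Ashford Services GmbH.
Chain via Stonebridge Realty LP → Clearview Manufacturing Inc. (R1): 72% × 21% × 31% = 4.6872% of Ashford Services GmbH.
Aggregating (R3): 20.0376% + 4.6872% = 24.7248%.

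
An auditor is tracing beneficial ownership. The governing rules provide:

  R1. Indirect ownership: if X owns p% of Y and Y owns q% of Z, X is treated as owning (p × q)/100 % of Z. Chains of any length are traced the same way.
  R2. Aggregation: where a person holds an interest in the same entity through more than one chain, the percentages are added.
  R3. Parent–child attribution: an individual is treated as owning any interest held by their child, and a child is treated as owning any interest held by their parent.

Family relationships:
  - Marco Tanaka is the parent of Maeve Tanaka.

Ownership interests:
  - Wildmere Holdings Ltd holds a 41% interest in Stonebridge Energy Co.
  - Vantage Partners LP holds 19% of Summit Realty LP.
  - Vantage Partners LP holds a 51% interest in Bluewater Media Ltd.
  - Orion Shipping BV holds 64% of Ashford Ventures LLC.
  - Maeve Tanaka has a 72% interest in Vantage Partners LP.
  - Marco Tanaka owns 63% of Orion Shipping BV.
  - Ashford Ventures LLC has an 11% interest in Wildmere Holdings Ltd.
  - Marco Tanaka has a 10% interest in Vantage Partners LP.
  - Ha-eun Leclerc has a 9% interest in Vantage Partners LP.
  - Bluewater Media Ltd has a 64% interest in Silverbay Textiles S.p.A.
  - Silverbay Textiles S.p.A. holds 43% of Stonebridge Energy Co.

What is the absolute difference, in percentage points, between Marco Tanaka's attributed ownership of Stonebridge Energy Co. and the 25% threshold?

11.672704

By parent–child attribution (R3), Marco Tanaka is treated as also owning Maeve Tanaka's interest in Vantage Partners LP, giving 10% + 72% = 82%.
Chain via Vantage Partners LP → Bluewater Media Ltd → Silverbay Textiles S.p.A. (R1): 82% × 51% × 64% × 43% = 11.508864% of Stonebridge Energy Co.
Chain via Orion Shipping BV → Ashford Ventures LLC → Wildmere Holdings Ltd (R1): 63% × 64% × 11% × 41% = 1.818432% of Stonebridge Energy Co.
Aggregating (R2): 11.508864% + 1.818432% = 13.327296%.
13.327296% falls short of the 25% threshold by 11.672704 percentage points.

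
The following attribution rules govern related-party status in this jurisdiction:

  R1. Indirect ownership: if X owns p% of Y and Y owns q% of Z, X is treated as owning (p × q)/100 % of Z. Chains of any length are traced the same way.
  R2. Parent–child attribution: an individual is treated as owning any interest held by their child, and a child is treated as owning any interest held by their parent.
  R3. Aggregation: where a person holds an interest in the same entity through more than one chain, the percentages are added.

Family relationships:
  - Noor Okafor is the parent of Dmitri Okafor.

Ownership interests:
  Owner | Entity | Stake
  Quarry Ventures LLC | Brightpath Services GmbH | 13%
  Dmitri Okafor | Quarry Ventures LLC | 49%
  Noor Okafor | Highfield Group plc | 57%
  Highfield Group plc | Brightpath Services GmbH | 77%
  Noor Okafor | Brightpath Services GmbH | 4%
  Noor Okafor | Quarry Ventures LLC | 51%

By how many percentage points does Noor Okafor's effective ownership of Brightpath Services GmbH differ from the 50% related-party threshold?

By parent–child attribution (R2), Noor Okafor is treated as also owning Dmitri Okafor's interest in Quarry Ventures LLC, giving 51% + 49% = 100%.
Chain via Quarry Ventures LLC (R1): 100% × 13% = 13% of Brightpath Services GmbH.
Chain via Highfield Group plc (R1): 57% × 77% = 43.89% of Brightpath Services GmbH.
Direct interest in Brightpath Services GmbH: 4%.
Aggregating (R3): 13% + 43.89% + 4% = 60.89%.
60.89% exceeds the 50% threshold by 10.89 percentage points.

10.89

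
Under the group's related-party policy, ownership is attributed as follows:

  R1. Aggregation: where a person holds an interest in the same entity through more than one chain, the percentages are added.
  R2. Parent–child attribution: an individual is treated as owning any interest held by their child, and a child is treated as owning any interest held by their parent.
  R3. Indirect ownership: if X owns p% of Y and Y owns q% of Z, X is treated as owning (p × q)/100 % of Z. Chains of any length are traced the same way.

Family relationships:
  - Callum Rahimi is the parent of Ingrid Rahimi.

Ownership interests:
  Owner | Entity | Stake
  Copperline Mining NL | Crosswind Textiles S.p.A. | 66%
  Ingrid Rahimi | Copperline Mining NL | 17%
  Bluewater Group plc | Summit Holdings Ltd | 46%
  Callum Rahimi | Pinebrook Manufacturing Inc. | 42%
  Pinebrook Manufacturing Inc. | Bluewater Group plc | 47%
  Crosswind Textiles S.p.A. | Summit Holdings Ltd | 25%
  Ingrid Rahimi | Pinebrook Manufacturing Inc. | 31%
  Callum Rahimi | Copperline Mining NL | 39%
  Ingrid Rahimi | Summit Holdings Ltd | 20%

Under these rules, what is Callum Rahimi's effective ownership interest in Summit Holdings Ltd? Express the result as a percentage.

45.0226%

By parent–child attribution (R2), Callum Rahimi is treated as also owning Ingrid Rahimi's interest in Pinebrook Manufacturing Inc, giving 42% + 31% = 73%.
By parent–child attribution (R2), Callum Rahimi is treated as also owning Ingrid Rahimi's interest in Copperline Mining NL, giving 39% + 17% = 56%.
By parent–child attribution (R2), Callum Rahimi is treated as owning Ingrid Rahimi's 20% interest in Summit Holdings Ltd.
Chain via Pinebrook Manufacturing Inc. → Bluewater Group plc (R3): 73% × 47% × 46% = 15.7826% of Summit Holdings Ltd.
Chain via Copperline Mining NL → Crosswind Textiles S.p.A. (R3): 56% × 66% × 25% = 9.24% of Summit Holdings Ltd.
Direct interest in Summit Holdings Ltd: 20%.
Aggregating (R1): 15.7826% + 9.24% + 20% = 45.0226%.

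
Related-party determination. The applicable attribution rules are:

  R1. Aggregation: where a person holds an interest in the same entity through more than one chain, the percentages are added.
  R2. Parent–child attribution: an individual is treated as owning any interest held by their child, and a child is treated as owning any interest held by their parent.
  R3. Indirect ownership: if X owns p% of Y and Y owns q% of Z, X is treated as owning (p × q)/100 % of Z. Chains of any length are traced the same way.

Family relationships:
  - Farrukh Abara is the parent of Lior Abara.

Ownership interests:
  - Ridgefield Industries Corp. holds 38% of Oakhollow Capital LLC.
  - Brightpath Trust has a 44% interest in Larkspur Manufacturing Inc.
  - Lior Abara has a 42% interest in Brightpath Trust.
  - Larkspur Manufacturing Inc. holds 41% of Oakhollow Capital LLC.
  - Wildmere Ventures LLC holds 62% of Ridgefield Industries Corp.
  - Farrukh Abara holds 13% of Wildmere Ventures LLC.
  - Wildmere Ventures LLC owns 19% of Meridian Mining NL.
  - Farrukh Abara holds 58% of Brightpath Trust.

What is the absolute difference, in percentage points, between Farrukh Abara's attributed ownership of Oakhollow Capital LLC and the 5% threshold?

16.1028

By parent–child attribution (R2), Farrukh Abara is treated as also owning Lior Abara's interest in Brightpath Trust, giving 58% + 42% = 100%.
Chain via Brightpath Trust → Larkspur Manufacturing Inc. (R3): 100% × 44% × 41% = 18.04% of Oakhollow Capital LLC.
Chain via Wildmere Ventures LLC → Ridgefield Industries Corp. (R3): 13% × 62% × 38% = 3.0628% of Oakhollow Capital LLC.
Aggregating (R1): 18.04% + 3.0628% = 21.1028%.
21.1028% exceeds the 5% threshold by 16.1028 percentage points.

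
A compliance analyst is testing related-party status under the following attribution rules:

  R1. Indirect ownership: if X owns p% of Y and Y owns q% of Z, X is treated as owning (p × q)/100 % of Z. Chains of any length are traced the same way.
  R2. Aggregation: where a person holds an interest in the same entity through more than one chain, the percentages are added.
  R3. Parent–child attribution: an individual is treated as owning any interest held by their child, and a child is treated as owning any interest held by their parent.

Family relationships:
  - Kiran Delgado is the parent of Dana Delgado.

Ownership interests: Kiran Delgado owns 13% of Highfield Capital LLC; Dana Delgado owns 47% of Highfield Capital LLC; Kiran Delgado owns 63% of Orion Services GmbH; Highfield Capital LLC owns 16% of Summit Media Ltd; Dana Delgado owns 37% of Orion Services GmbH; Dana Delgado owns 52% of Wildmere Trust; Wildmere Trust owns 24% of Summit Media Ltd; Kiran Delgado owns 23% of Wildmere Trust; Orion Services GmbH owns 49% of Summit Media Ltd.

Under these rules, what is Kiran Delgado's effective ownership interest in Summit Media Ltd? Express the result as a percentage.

76.6%

By parent–child attribution (R3), Kiran Delgado is treated as also owning Dana Delgado's interest in Wildmere Trust, giving 23% + 52% = 75%.
By parent–child attribution (R3), Kiran Delgado is treated as also owning Dana Delgado's interest in Highfield Capital LLC, giving 13% + 47% = 60%.
By parent–child attribution (R3), Kiran Delgado is treated as also owning Dana Delgado's interest in Orion Services GmbH, giving 63% + 37% = 100%.
Chain via Wildmere Trust (R1): 75% × 24% = 18% of Summit Media Ltd.
Chain via Highfield Capital LLC (R1): 60% × 16% = 9.6% of Summit Media Ltd.
Chain via Orion Services GmbH (R1): 100% × 49% = 49% of Summit Media Ltd.
Aggregating (R2): 18% + 9.6% + 49% = 76.6%.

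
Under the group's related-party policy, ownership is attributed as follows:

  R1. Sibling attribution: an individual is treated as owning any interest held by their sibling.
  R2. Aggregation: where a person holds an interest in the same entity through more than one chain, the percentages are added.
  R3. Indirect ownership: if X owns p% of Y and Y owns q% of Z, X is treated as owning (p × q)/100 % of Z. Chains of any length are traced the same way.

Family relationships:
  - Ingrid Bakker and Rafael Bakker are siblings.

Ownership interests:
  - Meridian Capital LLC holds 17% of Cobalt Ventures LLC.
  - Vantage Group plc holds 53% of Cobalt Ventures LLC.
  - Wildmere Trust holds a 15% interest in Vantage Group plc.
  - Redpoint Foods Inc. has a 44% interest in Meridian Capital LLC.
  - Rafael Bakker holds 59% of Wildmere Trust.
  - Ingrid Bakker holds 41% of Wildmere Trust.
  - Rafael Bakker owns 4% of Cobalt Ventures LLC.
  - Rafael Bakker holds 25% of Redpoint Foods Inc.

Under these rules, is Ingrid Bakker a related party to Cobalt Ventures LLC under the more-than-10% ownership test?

By sibling attribution (R1), Ingrid Bakker is treated as also owning Rafael Bakker's interest in Wildmere Trust, giving 41% + 59% = 100%.
By sibling attribution (R1), Ingrid Bakker is treated as owning Rafael Bakker's 25% interest in Redpoint Foods Inc.
By sibling attribution (R1), Ingrid Bakker is treated as owning Rafael Bakker's 4% interest in Cobalt Ventures LLC.
Chain via Wildmere Trust → Vantage Group plc (R3): 100% × 15% × 53% = 7.95% of Cobalt Ventures LLC.
Chain via Redpoint Foods Inc. → Meridian Capital LLC (R3): 25% × 44% × 17% = 1.87% of Cobalt Ventures LLC.
Direct interest in Cobalt Ventures LLC: 4%.
Aggregating (R2): 7.95% + 1.87% + 4% = 13.82%.
13.82% exceeds the 10% threshold, so Ingrid is a related party to Cobalt Ventures LLC.

Yes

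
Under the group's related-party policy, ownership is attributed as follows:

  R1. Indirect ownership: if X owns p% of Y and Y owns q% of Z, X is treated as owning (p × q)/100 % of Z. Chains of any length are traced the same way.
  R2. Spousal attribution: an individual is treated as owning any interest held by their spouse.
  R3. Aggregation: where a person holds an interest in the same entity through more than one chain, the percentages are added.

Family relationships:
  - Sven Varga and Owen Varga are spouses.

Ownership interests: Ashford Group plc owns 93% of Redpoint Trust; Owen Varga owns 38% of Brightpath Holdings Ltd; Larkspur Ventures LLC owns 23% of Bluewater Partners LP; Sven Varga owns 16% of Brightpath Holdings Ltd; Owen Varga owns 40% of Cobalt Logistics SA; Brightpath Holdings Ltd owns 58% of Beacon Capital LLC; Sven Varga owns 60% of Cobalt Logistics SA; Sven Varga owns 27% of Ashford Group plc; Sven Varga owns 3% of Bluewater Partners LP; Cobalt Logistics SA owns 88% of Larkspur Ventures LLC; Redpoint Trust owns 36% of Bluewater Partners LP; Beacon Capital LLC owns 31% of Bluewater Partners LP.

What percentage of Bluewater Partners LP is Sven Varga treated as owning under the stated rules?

By spousal attribution (R2), Sven Varga is treated as also owning Owen Varga's interest in Cobalt Logistics SA, giving 60% + 40% = 100%.
By spousal attribution (R2), Sven Varga is treated as also owning Owen Varga's interest in Brightpath Holdings Ltd, giving 16% + 38% = 54%.
Chain via Cobalt Logistics SA → Larkspur Ventures LLC (R1): 100% × 88% × 23% = 20.24% of Bluewater Partners LP.
Chain via Brightpath Holdings Ltd → Beacon Capital LLC (R1): 54% × 58% × 31% = 9.7092% of Bluewater Partners LP.
Chain via Ashford Group plc → Redpoint Trust (R1): 27% × 93% × 36% = 9.0396% of Bluewater Partners LP.
Direct interest in Bluewater Partners LP: 3%.
Aggregating (R3): 20.24% + 9.7092% + 9.0396% + 3% = 41.9888%.

41.9888%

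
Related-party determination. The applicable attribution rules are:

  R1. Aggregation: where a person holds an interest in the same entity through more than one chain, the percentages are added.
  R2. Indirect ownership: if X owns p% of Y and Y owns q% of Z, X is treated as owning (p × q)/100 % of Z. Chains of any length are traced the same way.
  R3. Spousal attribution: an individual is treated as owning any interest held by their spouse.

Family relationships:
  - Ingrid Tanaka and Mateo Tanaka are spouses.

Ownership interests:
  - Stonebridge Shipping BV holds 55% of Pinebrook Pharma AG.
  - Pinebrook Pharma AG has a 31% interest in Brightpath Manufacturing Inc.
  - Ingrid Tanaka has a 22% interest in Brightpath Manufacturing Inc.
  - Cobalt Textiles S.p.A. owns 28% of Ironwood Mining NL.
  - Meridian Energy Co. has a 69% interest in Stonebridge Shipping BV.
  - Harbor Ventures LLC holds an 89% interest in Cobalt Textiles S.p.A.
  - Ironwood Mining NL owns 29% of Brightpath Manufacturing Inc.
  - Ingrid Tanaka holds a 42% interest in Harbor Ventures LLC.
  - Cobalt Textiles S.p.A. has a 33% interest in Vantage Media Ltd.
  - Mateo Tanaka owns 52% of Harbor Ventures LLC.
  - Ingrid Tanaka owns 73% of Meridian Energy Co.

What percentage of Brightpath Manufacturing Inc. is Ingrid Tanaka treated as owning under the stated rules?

By spousal attribution (R3), Ingrid Tanaka is treated as also owning Mateo Tanaka's interest in Harbor Ventures LLC, giving 42% + 52% = 94%.
Chain via Harbor Ventures LLC → Cobalt Textiles S.p.A. → Ironwood Mining NL (R2): 94% × 89% × 28% × 29% = 6.793192% of Brightpath Manufacturing Inc.
Chain via Meridian Energy Co. → Stonebridge Shipping BV → Pinebrook Pharma AG (R2): 73% × 69% × 55% × 31% = 8.588085% of Brightpath Manufacturing Inc.
Direct interest in Brightpath Manufacturing Inc: 22%.
Aggregating (R1): 6.793192% + 8.588085% + 22% = 37.381277%.

37.381277%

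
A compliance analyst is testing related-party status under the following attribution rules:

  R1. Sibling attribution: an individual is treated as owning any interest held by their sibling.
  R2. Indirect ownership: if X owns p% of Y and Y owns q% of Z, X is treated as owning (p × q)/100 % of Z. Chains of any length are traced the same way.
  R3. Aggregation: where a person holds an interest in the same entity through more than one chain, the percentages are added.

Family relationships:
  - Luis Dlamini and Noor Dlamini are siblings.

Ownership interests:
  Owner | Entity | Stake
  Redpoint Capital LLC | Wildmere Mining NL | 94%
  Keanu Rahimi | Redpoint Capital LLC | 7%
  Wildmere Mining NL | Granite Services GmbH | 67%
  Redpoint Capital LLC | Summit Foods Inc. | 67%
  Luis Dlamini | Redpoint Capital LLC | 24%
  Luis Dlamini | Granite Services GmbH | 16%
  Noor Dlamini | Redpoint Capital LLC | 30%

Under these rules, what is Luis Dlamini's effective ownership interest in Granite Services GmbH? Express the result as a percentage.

50.0092%

By sibling attribution (R1), Luis Dlamini is treated as also owning Noor Dlamini's interest in Redpoint Capital LLC, giving 24% + 30% = 54%.
Chain via Redpoint Capital LLC → Wildmere Mining NL (R2): 54% × 94% × 67% = 34.0092% of Granite Services GmbH.
Direct interest in Granite Services GmbH: 16%.
Aggregating (R3): 34.0092% + 16% = 50.0092%.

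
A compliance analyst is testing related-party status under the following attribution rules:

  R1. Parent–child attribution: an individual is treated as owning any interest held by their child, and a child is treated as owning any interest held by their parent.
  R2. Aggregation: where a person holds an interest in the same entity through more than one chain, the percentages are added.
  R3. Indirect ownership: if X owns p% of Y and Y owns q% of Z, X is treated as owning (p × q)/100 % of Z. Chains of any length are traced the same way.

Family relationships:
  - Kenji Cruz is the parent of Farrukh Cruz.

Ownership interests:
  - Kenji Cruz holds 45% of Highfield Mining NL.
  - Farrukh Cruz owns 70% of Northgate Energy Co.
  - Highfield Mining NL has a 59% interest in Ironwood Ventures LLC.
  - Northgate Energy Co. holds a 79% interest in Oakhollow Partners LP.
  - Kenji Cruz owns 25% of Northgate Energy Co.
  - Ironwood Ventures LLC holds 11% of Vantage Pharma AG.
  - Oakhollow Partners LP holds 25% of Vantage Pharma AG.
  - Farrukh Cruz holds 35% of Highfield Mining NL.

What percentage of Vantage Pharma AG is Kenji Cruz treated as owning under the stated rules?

23.9545%

By parent–child attribution (R1), Kenji Cruz is treated as also owning Farrukh Cruz's interest in Northgate Energy Co, giving 25% + 70% = 95%.
By parent–child attribution (R1), Kenji Cruz is treated as also owning Farrukh Cruz's interest in Highfield Mining NL, giving 45% + 35% = 80%.
Chain via Northgate Energy Co. → Oakhollow Partners LP (R3): 95% × 79% × 25% = 18.7625% of Vantage Pharma AG.
Chain via Highfield Mining NL → Ironwood Ventures LLC (R3): 80% × 59% × 11% = 5.192% of Vantage Pharma AG.
Aggregating (R2): 18.7625% + 5.192% = 23.9545%.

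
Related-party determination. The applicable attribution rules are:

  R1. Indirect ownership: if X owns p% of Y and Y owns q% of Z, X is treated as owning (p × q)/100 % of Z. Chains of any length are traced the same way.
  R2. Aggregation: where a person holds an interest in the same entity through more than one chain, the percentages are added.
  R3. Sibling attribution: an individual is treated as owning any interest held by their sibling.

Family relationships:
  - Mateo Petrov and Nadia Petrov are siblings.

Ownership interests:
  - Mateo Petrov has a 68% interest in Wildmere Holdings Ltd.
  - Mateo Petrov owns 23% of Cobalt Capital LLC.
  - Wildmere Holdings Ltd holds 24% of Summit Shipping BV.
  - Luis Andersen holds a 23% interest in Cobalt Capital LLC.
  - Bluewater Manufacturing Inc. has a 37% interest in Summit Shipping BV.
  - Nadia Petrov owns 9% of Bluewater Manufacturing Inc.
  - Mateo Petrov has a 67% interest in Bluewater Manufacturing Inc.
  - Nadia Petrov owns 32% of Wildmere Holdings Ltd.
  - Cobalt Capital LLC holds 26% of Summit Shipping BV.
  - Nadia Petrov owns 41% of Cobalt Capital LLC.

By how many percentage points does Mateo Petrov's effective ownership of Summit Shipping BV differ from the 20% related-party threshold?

48.76

By sibling attribution (R3), Mateo Petrov is treated as also owning Nadia Petrov's interest in Bluewater Manufacturing Inc, giving 67% + 9% = 76%.
By sibling attribution (R3), Mateo Petrov is treated as also owning Nadia Petrov's interest in Wildmere Holdings Ltd, giving 68% + 32% = 100%.
By sibling attribution (R3), Mateo Petrov is treated as also owning Nadia Petrov's interest in Cobalt Capital LLC, giving 23% + 41% = 64%.
Chain via Bluewater Manufacturing Inc. (R1): 76% × 37% = 28.12% of Summit Shipping BV.
Chain via Wildmere Holdings Ltd (R1): 100% × 24% = 24% of Summit Shipping BV.
Chain via Cobalt Capital LLC (R1): 64% × 26% = 16.64% of Summit Shipping BV.
Aggregating (R2): 28.12% + 24% + 16.64% = 68.76%.
68.76% exceeds the 20% threshold by 48.76 percentage points.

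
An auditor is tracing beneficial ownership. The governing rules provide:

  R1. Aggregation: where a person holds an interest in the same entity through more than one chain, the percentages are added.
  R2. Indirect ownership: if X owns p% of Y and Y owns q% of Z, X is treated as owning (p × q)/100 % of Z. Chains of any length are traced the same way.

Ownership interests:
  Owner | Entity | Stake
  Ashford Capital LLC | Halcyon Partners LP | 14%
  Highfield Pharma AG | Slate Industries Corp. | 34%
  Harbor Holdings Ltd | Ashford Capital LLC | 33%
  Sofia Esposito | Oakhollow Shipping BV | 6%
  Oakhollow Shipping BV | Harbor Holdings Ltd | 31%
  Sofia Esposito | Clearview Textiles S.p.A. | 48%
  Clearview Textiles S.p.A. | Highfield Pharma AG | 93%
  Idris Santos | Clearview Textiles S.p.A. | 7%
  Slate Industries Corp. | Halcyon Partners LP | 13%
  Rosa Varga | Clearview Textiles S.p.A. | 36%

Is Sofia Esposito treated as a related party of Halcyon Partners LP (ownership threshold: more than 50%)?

Chain via Oakhollow Shipping BV → Harbor Holdings Ltd → Ashford Capital LLC (R2): 6% × 31% × 33% × 14% = 0.085932% of Halcyon Partners LP.
Chain via Clearview Textiles S.p.A. → Highfield Pharma AG → Slate Industries Corp. (R2): 48% × 93% × 34% × 13% = 1.973088% of Halcyon Partners LP.
Aggregating (R1): 0.085932% + 1.973088% = 2.05902%.
2.05902% does not exceed the 50% threshold, so Sofia is not a related party to Halcyon Partners LP.

No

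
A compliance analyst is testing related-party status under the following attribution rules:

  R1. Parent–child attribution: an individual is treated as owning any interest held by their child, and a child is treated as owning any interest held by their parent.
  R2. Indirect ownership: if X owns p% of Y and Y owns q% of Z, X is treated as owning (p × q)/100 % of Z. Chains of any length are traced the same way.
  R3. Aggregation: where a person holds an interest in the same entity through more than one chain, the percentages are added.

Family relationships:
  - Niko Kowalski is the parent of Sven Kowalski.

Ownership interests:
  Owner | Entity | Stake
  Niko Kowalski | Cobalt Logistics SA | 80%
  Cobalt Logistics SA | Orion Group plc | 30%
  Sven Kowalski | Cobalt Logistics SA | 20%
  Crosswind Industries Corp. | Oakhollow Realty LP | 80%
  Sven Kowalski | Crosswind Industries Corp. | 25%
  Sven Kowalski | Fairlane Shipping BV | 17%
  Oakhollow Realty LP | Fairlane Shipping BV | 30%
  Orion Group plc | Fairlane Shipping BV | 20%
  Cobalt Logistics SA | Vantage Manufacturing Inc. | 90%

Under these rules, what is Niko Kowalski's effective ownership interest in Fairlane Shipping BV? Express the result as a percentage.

By parent–child attribution (R1), Niko Kowalski is treated as also owning Sven Kowalski's interest in Cobalt Logistics SA, giving 80% + 20% = 100%.
By parent–child attribution (R1), Niko Kowalski is treated as owning Sven Kowalski's 25% interest in Crosswind Industries Corp.
By parent–child attribution (R1), Niko Kowalski is treated as owning Sven Kowalski's 17% interest in Fairlane Shipping BV.
Chain via Cobalt Logistics SA → Orion Group plc (R2): 100% × 30% × 20% = 6% of Fairlane Shipping BV.
Chain via Crosswind Industries Corp. → Oakhollow Realty LP (R2): 25% × 80% × 30% = 6% of Fairlane Shipping BV.
Direct interest in Fairlane Shipping BV: 17%.
Aggregating (R3): 6% + 6% + 17% = 29%.

29%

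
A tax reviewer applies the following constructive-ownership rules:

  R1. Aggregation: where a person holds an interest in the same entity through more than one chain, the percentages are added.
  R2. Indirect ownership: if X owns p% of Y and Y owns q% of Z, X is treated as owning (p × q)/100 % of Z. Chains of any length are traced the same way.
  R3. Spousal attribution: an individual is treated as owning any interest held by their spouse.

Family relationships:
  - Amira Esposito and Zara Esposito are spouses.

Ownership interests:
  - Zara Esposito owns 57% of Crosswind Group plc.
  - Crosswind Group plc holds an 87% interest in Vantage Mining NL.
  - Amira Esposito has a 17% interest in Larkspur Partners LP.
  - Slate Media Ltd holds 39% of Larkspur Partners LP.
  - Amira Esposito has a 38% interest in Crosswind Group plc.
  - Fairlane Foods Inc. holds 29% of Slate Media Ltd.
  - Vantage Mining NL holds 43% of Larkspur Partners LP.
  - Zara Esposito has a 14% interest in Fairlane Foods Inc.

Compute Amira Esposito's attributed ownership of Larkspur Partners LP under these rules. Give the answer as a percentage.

54.1229%

By spousal attribution (R3), Amira Esposito is treated as also owning Zara Esposito's interest in Crosswind Group plc, giving 38% + 57% = 95%.
By spousal attribution (R3), Amira Esposito is treated as owning Zara Esposito's 14% interest in Fairlane Foods Inc.
Chain via Crosswind Group plc → Vantage Mining NL (R2): 95% × 87% × 43% = 35.5395% of Larkspur Partners LP.
Direct interest in Larkspur Partners LP: 17%.
Chain via Fairlane Foods Inc. → Slate Media Ltd (R2): 14% × 29% × 39% = 1.5834% of Larkspur Partners LP.
Aggregating (R1): 35.5395% + 17% + 1.5834% = 54.1229%.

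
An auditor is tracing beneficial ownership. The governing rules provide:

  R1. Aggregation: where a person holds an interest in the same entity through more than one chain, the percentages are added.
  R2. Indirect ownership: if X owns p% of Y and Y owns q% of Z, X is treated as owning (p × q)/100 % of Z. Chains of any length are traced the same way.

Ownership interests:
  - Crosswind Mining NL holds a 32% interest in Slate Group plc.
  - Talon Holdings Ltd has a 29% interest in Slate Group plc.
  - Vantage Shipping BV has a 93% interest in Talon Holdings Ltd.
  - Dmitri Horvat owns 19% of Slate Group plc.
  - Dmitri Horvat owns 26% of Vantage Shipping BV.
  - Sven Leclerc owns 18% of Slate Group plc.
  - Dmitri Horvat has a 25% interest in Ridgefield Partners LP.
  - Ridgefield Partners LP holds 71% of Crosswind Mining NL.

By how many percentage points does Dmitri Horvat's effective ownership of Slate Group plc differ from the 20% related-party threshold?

11.6922

Chain via Ridgefield Partners LP → Crosswind Mining NL (R2): 25% × 71% × 32% = 5.68% of Slate Group plc.
Chain via Vantage Shipping BV → Talon Holdings Ltd (R2): 26% × 93% × 29% = 7.0122% of Slate Group plc.
Direct interest in Slate Group plc: 19%.
Aggregating (R1): 5.68% + 7.0122% + 19% = 31.6922%.
31.6922% exceeds the 20% threshold by 11.6922 percentage points.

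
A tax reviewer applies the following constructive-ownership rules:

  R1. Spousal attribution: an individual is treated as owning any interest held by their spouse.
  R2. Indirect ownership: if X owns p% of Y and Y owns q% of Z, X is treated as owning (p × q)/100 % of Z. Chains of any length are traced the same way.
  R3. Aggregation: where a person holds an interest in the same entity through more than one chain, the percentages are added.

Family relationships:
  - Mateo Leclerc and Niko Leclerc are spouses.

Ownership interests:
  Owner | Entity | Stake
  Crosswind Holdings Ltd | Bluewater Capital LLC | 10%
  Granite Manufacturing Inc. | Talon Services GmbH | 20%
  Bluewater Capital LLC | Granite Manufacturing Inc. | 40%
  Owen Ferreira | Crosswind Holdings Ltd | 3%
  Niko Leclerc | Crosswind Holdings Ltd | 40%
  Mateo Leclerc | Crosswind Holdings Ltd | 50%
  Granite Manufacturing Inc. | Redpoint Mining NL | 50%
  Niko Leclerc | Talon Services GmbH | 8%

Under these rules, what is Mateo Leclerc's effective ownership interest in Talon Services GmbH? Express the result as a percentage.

By spousal attribution (R1), Mateo Leclerc is treated as also owning Niko Leclerc's interest in Crosswind Holdings Ltd, giving 50% + 40% = 90%.
By spousal attribution (R1), Mateo Leclerc is treated as owning Niko Leclerc's 8% interest in Talon Services GmbH.
Chain via Crosswind Holdings Ltd → Bluewater Capital LLC → Granite Manufacturing Inc. (R2): 90% × 10% × 40% × 20% = 0.72% of Talon Services GmbH.
Direct interest in Talon Services GmbH: 8%.
Aggregating (R3): 0.72% + 8% = 8.72%.

8.72%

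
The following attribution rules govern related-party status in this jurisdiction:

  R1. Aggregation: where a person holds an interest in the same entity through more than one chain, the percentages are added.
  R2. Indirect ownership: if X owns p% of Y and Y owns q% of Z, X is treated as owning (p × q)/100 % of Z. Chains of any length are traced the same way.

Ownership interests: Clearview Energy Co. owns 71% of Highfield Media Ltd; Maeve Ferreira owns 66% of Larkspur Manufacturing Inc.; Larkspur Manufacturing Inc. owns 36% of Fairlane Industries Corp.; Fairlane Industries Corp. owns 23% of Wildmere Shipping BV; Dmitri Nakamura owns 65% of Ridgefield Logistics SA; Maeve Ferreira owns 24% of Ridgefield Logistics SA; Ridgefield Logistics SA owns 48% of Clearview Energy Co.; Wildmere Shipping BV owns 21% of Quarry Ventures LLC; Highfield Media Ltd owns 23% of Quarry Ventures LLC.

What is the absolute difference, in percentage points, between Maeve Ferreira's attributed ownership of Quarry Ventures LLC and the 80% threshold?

Chain via Ridgefield Logistics SA → Clearview Energy Co. → Highfield Media Ltd (R2): 24% × 48% × 71% × 23% = 1.881216% of Quarry Ventures LLC.
Chain via Larkspur Manufacturing Inc. → Fairlane Industries Corp. → Wildmere Shipping BV (R2): 66% × 36% × 23% × 21% = 1.147608% of Quarry Ventures LLC.
Aggregating (R1): 1.881216% + 1.147608% = 3.028824%.
3.028824% falls short of the 80% threshold by 76.971176 percentage points.

76.971176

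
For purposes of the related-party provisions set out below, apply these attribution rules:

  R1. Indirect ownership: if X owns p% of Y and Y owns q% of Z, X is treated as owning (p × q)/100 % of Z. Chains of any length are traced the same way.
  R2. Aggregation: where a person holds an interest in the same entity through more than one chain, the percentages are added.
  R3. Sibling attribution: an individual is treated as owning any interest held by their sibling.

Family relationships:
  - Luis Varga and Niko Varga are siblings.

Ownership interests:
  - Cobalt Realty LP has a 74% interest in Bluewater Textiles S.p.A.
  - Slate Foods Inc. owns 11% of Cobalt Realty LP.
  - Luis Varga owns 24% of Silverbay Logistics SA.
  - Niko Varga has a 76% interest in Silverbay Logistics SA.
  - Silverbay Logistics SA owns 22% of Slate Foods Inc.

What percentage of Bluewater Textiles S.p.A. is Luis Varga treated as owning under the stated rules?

1.7908%

By sibling attribution (R3), Luis Varga is treated as also owning Niko Varga's interest in Silverbay Logistics SA, giving 24% + 76% = 100%.
Chain via Silverbay Logistics SA → Slate Foods Inc. → Cobalt Realty LP (R1): 100% × 22% × 11% × 74% = 1.7908% of Bluewater Textiles S.p.A.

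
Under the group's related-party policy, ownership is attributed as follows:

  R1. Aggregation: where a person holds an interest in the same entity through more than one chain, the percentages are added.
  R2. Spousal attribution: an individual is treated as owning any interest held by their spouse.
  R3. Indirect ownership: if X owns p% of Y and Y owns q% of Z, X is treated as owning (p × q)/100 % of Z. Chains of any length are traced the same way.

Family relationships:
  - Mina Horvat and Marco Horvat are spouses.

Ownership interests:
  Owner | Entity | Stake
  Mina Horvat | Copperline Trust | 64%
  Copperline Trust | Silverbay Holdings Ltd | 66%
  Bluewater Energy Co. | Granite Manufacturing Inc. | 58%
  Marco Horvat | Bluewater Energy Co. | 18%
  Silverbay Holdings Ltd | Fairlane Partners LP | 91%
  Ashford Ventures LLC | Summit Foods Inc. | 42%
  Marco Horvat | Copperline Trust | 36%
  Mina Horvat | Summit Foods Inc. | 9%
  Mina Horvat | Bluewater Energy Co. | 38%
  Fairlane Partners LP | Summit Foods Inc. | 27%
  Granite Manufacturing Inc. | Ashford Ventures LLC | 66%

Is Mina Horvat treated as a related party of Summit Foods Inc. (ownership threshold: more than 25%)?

By spousal attribution (R2), Mina Horvat is treated as also owning Marco Horvat's interest in Copperline Trust, giving 64% + 36% = 100%.
By spousal attribution (R2), Mina Horvat is treated as also owning Marco Horvat's interest in Bluewater Energy Co, giving 38% + 18% = 56%.
Chain via Copperline Trust → Silverbay Holdings Ltd → Fairlane Partners LP (R3): 100% × 66% × 91% × 27% = 16.2162% of Summit Foods Inc.
Chain via Bluewater Energy Co. → Granite Manufacturing Inc. → Ashford Ventures LLC (R3): 56% × 58% × 66% × 42% = 9.003456% of Summit Foods Inc.
Direct interest in Summit Foods Inc: 9%.
Aggregating (R1): 16.2162% + 9.003456% + 9% = 34.219656%.
34.219656% exceeds the 25% threshold, so Mina is a related party to Summit Foods Inc.

Yes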